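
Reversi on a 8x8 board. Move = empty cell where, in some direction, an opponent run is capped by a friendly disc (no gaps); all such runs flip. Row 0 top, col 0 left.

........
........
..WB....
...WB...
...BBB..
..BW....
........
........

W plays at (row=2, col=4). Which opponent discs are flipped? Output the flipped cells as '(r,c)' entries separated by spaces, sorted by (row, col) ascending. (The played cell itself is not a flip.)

Dir NW: first cell '.' (not opp) -> no flip
Dir N: first cell '.' (not opp) -> no flip
Dir NE: first cell '.' (not opp) -> no flip
Dir W: opp run (2,3) capped by W -> flip
Dir E: first cell '.' (not opp) -> no flip
Dir SW: first cell 'W' (not opp) -> no flip
Dir S: opp run (3,4) (4,4), next='.' -> no flip
Dir SE: first cell '.' (not opp) -> no flip

Answer: (2,3)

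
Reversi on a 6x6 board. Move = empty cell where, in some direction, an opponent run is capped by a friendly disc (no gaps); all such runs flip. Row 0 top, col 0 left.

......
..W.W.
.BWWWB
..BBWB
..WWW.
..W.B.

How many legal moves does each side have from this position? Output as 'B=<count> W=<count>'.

Answer: B=10 W=5

Derivation:
-- B to move --
(0,1): no bracket -> illegal
(0,2): flips 2 -> legal
(0,3): flips 2 -> legal
(0,4): flips 4 -> legal
(0,5): flips 2 -> legal
(1,1): flips 1 -> legal
(1,3): flips 2 -> legal
(1,5): flips 1 -> legal
(3,1): no bracket -> illegal
(4,1): no bracket -> illegal
(4,5): no bracket -> illegal
(5,1): flips 1 -> legal
(5,3): flips 2 -> legal
(5,5): flips 1 -> legal
B mobility = 10
-- W to move --
(1,0): flips 2 -> legal
(1,1): no bracket -> illegal
(1,5): no bracket -> illegal
(2,0): flips 1 -> legal
(3,0): flips 1 -> legal
(3,1): flips 2 -> legal
(4,1): flips 1 -> legal
(4,5): no bracket -> illegal
(5,3): no bracket -> illegal
(5,5): no bracket -> illegal
W mobility = 5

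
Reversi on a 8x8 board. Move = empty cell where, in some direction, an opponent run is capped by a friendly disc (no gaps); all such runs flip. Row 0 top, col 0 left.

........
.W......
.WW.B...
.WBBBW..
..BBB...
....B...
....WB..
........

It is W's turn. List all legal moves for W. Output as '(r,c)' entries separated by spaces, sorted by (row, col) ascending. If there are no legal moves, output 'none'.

(1,3): flips 1 -> legal
(1,4): flips 4 -> legal
(1,5): no bracket -> illegal
(2,3): no bracket -> illegal
(2,5): no bracket -> illegal
(4,1): no bracket -> illegal
(4,5): no bracket -> illegal
(5,1): no bracket -> illegal
(5,2): flips 2 -> legal
(5,3): flips 2 -> legal
(5,5): flips 2 -> legal
(5,6): no bracket -> illegal
(6,3): no bracket -> illegal
(6,6): flips 1 -> legal
(7,4): no bracket -> illegal
(7,5): no bracket -> illegal
(7,6): flips 4 -> legal

Answer: (1,3) (1,4) (5,2) (5,3) (5,5) (6,6) (7,6)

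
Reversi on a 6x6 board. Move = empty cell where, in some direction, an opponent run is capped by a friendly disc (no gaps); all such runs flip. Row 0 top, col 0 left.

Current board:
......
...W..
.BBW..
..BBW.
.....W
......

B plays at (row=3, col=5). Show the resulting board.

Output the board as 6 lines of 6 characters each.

Answer: ......
...W..
.BBW..
..BBBB
.....W
......

Derivation:
Place B at (3,5); scan 8 dirs for brackets.
Dir NW: first cell '.' (not opp) -> no flip
Dir N: first cell '.' (not opp) -> no flip
Dir NE: edge -> no flip
Dir W: opp run (3,4) capped by B -> flip
Dir E: edge -> no flip
Dir SW: first cell '.' (not opp) -> no flip
Dir S: opp run (4,5), next='.' -> no flip
Dir SE: edge -> no flip
All flips: (3,4)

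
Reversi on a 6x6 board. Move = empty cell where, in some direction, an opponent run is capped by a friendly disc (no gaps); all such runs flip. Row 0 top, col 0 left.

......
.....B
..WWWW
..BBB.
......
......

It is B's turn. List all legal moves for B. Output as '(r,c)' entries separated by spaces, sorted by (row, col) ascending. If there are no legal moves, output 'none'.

(1,1): flips 1 -> legal
(1,2): flips 2 -> legal
(1,3): flips 1 -> legal
(1,4): flips 2 -> legal
(2,1): no bracket -> illegal
(3,1): no bracket -> illegal
(3,5): flips 1 -> legal

Answer: (1,1) (1,2) (1,3) (1,4) (3,5)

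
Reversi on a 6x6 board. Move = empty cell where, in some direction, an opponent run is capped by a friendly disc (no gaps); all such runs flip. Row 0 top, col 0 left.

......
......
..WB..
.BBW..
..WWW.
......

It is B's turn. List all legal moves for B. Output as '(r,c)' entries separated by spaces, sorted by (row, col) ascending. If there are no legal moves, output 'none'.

Answer: (1,2) (1,3) (2,1) (3,4) (5,2) (5,3) (5,4)

Derivation:
(1,1): no bracket -> illegal
(1,2): flips 1 -> legal
(1,3): flips 1 -> legal
(2,1): flips 1 -> legal
(2,4): no bracket -> illegal
(3,4): flips 1 -> legal
(3,5): no bracket -> illegal
(4,1): no bracket -> illegal
(4,5): no bracket -> illegal
(5,1): no bracket -> illegal
(5,2): flips 1 -> legal
(5,3): flips 3 -> legal
(5,4): flips 1 -> legal
(5,5): no bracket -> illegal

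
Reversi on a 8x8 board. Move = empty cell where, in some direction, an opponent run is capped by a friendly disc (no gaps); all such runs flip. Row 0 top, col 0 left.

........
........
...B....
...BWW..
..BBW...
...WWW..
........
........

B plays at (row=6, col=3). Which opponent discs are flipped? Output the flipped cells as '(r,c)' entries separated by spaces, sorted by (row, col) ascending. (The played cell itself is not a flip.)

Dir NW: first cell '.' (not opp) -> no flip
Dir N: opp run (5,3) capped by B -> flip
Dir NE: opp run (5,4), next='.' -> no flip
Dir W: first cell '.' (not opp) -> no flip
Dir E: first cell '.' (not opp) -> no flip
Dir SW: first cell '.' (not opp) -> no flip
Dir S: first cell '.' (not opp) -> no flip
Dir SE: first cell '.' (not opp) -> no flip

Answer: (5,3)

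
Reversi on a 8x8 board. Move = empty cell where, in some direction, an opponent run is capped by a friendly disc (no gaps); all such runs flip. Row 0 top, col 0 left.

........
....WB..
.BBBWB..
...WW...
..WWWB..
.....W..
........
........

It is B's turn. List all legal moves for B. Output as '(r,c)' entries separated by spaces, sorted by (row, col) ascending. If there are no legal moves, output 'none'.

(0,3): flips 1 -> legal
(0,4): no bracket -> illegal
(0,5): flips 1 -> legal
(1,3): flips 1 -> legal
(3,1): no bracket -> illegal
(3,2): no bracket -> illegal
(3,5): no bracket -> illegal
(4,1): flips 3 -> legal
(4,6): no bracket -> illegal
(5,1): flips 3 -> legal
(5,2): flips 2 -> legal
(5,3): flips 2 -> legal
(5,4): no bracket -> illegal
(5,6): no bracket -> illegal
(6,4): no bracket -> illegal
(6,5): flips 1 -> legal
(6,6): flips 3 -> legal

Answer: (0,3) (0,5) (1,3) (4,1) (5,1) (5,2) (5,3) (6,5) (6,6)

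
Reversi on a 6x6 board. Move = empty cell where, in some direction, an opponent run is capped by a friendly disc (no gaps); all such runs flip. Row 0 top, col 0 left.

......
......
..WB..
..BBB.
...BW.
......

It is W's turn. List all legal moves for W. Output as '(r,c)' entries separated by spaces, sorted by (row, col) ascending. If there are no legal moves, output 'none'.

(1,2): no bracket -> illegal
(1,3): no bracket -> illegal
(1,4): no bracket -> illegal
(2,1): no bracket -> illegal
(2,4): flips 2 -> legal
(2,5): no bracket -> illegal
(3,1): no bracket -> illegal
(3,5): no bracket -> illegal
(4,1): no bracket -> illegal
(4,2): flips 2 -> legal
(4,5): no bracket -> illegal
(5,2): no bracket -> illegal
(5,3): no bracket -> illegal
(5,4): no bracket -> illegal

Answer: (2,4) (4,2)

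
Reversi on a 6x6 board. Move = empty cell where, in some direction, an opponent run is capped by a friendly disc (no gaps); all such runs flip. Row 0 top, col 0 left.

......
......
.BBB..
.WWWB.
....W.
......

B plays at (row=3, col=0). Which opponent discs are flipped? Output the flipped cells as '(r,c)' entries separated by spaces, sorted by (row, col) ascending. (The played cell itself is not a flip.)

Answer: (3,1) (3,2) (3,3)

Derivation:
Dir NW: edge -> no flip
Dir N: first cell '.' (not opp) -> no flip
Dir NE: first cell 'B' (not opp) -> no flip
Dir W: edge -> no flip
Dir E: opp run (3,1) (3,2) (3,3) capped by B -> flip
Dir SW: edge -> no flip
Dir S: first cell '.' (not opp) -> no flip
Dir SE: first cell '.' (not opp) -> no flip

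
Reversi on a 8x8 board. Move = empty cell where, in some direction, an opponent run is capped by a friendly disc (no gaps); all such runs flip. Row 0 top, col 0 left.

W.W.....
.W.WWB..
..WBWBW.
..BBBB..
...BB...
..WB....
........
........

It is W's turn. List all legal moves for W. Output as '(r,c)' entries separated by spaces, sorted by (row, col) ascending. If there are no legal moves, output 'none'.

Answer: (0,4) (0,6) (1,6) (3,6) (4,1) (4,2) (4,6) (5,4) (5,5) (6,2) (6,3)

Derivation:
(0,4): flips 1 -> legal
(0,5): no bracket -> illegal
(0,6): flips 1 -> legal
(1,2): no bracket -> illegal
(1,6): flips 4 -> legal
(2,1): no bracket -> illegal
(3,1): no bracket -> illegal
(3,6): flips 1 -> legal
(4,1): flips 2 -> legal
(4,2): flips 2 -> legal
(4,5): no bracket -> illegal
(4,6): flips 1 -> legal
(5,4): flips 3 -> legal
(5,5): flips 2 -> legal
(6,2): flips 3 -> legal
(6,3): flips 4 -> legal
(6,4): no bracket -> illegal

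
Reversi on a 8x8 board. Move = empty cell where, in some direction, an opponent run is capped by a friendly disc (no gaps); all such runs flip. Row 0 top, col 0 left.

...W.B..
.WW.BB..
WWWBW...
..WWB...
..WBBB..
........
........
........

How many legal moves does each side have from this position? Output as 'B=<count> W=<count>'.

Answer: B=7 W=10

Derivation:
-- B to move --
(0,0): flips 3 -> legal
(0,1): flips 1 -> legal
(0,2): no bracket -> illegal
(0,4): no bracket -> illegal
(1,0): flips 2 -> legal
(1,3): no bracket -> illegal
(2,5): flips 1 -> legal
(3,0): no bracket -> illegal
(3,1): flips 2 -> legal
(3,5): no bracket -> illegal
(4,1): flips 2 -> legal
(5,1): flips 3 -> legal
(5,2): no bracket -> illegal
(5,3): no bracket -> illegal
B mobility = 7
-- W to move --
(0,4): flips 1 -> legal
(0,6): flips 1 -> legal
(1,3): flips 1 -> legal
(1,6): no bracket -> illegal
(2,5): flips 1 -> legal
(2,6): no bracket -> illegal
(3,5): flips 1 -> legal
(3,6): no bracket -> illegal
(4,6): flips 3 -> legal
(5,2): no bracket -> illegal
(5,3): flips 1 -> legal
(5,4): flips 3 -> legal
(5,5): flips 1 -> legal
(5,6): flips 3 -> legal
W mobility = 10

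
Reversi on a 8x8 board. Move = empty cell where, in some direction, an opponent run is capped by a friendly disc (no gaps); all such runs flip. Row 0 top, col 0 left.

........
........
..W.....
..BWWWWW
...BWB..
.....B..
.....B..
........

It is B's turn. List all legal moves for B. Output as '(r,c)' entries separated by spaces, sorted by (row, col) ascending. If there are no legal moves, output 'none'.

Answer: (1,1) (1,2) (2,3) (2,5) (2,7)

Derivation:
(1,1): flips 3 -> legal
(1,2): flips 1 -> legal
(1,3): no bracket -> illegal
(2,1): no bracket -> illegal
(2,3): flips 2 -> legal
(2,4): no bracket -> illegal
(2,5): flips 2 -> legal
(2,6): no bracket -> illegal
(2,7): flips 1 -> legal
(3,1): no bracket -> illegal
(4,2): no bracket -> illegal
(4,6): no bracket -> illegal
(4,7): no bracket -> illegal
(5,3): no bracket -> illegal
(5,4): no bracket -> illegal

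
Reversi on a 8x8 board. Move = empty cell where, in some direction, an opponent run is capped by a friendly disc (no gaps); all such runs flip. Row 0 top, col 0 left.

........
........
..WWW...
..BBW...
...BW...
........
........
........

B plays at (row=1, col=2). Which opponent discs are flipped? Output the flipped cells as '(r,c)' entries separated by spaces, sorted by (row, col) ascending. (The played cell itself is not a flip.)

Dir NW: first cell '.' (not opp) -> no flip
Dir N: first cell '.' (not opp) -> no flip
Dir NE: first cell '.' (not opp) -> no flip
Dir W: first cell '.' (not opp) -> no flip
Dir E: first cell '.' (not opp) -> no flip
Dir SW: first cell '.' (not opp) -> no flip
Dir S: opp run (2,2) capped by B -> flip
Dir SE: opp run (2,3) (3,4), next='.' -> no flip

Answer: (2,2)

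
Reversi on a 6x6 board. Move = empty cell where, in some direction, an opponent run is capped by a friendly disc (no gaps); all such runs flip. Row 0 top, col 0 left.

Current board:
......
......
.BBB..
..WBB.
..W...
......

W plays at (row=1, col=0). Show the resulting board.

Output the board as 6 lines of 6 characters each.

Place W at (1,0); scan 8 dirs for brackets.
Dir NW: edge -> no flip
Dir N: first cell '.' (not opp) -> no flip
Dir NE: first cell '.' (not opp) -> no flip
Dir W: edge -> no flip
Dir E: first cell '.' (not opp) -> no flip
Dir SW: edge -> no flip
Dir S: first cell '.' (not opp) -> no flip
Dir SE: opp run (2,1) capped by W -> flip
All flips: (2,1)

Answer: ......
W.....
.WBB..
..WBB.
..W...
......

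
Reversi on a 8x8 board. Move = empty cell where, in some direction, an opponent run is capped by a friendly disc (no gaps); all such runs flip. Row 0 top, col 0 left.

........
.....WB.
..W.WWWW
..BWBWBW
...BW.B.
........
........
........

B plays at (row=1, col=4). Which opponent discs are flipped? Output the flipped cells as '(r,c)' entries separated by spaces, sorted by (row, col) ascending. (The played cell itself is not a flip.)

Dir NW: first cell '.' (not opp) -> no flip
Dir N: first cell '.' (not opp) -> no flip
Dir NE: first cell '.' (not opp) -> no flip
Dir W: first cell '.' (not opp) -> no flip
Dir E: opp run (1,5) capped by B -> flip
Dir SW: first cell '.' (not opp) -> no flip
Dir S: opp run (2,4) capped by B -> flip
Dir SE: opp run (2,5) capped by B -> flip

Answer: (1,5) (2,4) (2,5)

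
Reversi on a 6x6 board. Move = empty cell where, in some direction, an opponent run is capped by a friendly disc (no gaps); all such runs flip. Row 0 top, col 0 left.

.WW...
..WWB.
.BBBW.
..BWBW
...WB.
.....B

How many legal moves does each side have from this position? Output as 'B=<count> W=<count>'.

-- B to move --
(0,0): no bracket -> illegal
(0,3): flips 2 -> legal
(0,4): flips 1 -> legal
(1,0): no bracket -> illegal
(1,1): flips 2 -> legal
(1,5): no bracket -> illegal
(2,5): flips 1 -> legal
(4,2): flips 1 -> legal
(4,5): no bracket -> illegal
(5,2): flips 1 -> legal
(5,3): flips 2 -> legal
(5,4): flips 1 -> legal
B mobility = 8
-- W to move --
(0,3): no bracket -> illegal
(0,4): flips 1 -> legal
(0,5): no bracket -> illegal
(1,0): flips 2 -> legal
(1,1): flips 1 -> legal
(1,5): flips 1 -> legal
(2,0): flips 3 -> legal
(2,5): flips 1 -> legal
(3,0): flips 1 -> legal
(3,1): flips 2 -> legal
(4,1): no bracket -> illegal
(4,2): flips 2 -> legal
(4,5): flips 3 -> legal
(5,3): flips 1 -> legal
(5,4): flips 2 -> legal
W mobility = 12

Answer: B=8 W=12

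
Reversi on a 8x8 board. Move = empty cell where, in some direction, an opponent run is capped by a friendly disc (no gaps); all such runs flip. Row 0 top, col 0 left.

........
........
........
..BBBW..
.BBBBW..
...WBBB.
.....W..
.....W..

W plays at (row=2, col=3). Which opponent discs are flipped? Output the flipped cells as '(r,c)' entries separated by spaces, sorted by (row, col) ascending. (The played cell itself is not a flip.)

Answer: (3,3) (3,4) (4,3)

Derivation:
Dir NW: first cell '.' (not opp) -> no flip
Dir N: first cell '.' (not opp) -> no flip
Dir NE: first cell '.' (not opp) -> no flip
Dir W: first cell '.' (not opp) -> no flip
Dir E: first cell '.' (not opp) -> no flip
Dir SW: opp run (3,2) (4,1), next='.' -> no flip
Dir S: opp run (3,3) (4,3) capped by W -> flip
Dir SE: opp run (3,4) capped by W -> flip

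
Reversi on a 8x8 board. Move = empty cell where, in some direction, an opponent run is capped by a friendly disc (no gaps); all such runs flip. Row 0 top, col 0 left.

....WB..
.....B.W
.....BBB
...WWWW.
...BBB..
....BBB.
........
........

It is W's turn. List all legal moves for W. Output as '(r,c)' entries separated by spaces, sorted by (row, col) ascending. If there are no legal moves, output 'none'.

(0,6): flips 1 -> legal
(1,4): flips 1 -> legal
(1,6): flips 2 -> legal
(2,4): no bracket -> illegal
(3,2): no bracket -> illegal
(3,7): flips 3 -> legal
(4,2): no bracket -> illegal
(4,6): no bracket -> illegal
(4,7): no bracket -> illegal
(5,2): flips 1 -> legal
(5,3): flips 2 -> legal
(5,7): no bracket -> illegal
(6,3): flips 2 -> legal
(6,4): flips 2 -> legal
(6,5): flips 2 -> legal
(6,6): flips 2 -> legal
(6,7): flips 2 -> legal

Answer: (0,6) (1,4) (1,6) (3,7) (5,2) (5,3) (6,3) (6,4) (6,5) (6,6) (6,7)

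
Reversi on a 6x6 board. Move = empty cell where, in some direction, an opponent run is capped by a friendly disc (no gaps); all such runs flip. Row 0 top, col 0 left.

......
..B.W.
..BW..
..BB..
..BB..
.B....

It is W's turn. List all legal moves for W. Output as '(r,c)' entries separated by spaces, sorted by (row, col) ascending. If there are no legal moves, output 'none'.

(0,1): flips 1 -> legal
(0,2): no bracket -> illegal
(0,3): no bracket -> illegal
(1,1): no bracket -> illegal
(1,3): no bracket -> illegal
(2,1): flips 1 -> legal
(2,4): no bracket -> illegal
(3,1): no bracket -> illegal
(3,4): no bracket -> illegal
(4,0): no bracket -> illegal
(4,1): flips 1 -> legal
(4,4): no bracket -> illegal
(5,0): no bracket -> illegal
(5,2): no bracket -> illegal
(5,3): flips 2 -> legal
(5,4): no bracket -> illegal

Answer: (0,1) (2,1) (4,1) (5,3)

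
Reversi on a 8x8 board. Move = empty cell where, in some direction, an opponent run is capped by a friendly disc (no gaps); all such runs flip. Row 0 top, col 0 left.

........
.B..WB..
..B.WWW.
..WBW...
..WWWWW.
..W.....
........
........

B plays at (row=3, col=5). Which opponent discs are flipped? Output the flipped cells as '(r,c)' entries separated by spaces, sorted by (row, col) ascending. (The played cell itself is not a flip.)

Answer: (2,5) (3,4)

Derivation:
Dir NW: opp run (2,4), next='.' -> no flip
Dir N: opp run (2,5) capped by B -> flip
Dir NE: opp run (2,6), next='.' -> no flip
Dir W: opp run (3,4) capped by B -> flip
Dir E: first cell '.' (not opp) -> no flip
Dir SW: opp run (4,4), next='.' -> no flip
Dir S: opp run (4,5), next='.' -> no flip
Dir SE: opp run (4,6), next='.' -> no flip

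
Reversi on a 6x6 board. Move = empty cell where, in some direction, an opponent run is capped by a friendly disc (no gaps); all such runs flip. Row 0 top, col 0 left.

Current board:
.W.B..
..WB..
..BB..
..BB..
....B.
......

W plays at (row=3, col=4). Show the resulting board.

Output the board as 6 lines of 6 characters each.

Place W at (3,4); scan 8 dirs for brackets.
Dir NW: opp run (2,3) capped by W -> flip
Dir N: first cell '.' (not opp) -> no flip
Dir NE: first cell '.' (not opp) -> no flip
Dir W: opp run (3,3) (3,2), next='.' -> no flip
Dir E: first cell '.' (not opp) -> no flip
Dir SW: first cell '.' (not opp) -> no flip
Dir S: opp run (4,4), next='.' -> no flip
Dir SE: first cell '.' (not opp) -> no flip
All flips: (2,3)

Answer: .W.B..
..WB..
..BW..
..BBW.
....B.
......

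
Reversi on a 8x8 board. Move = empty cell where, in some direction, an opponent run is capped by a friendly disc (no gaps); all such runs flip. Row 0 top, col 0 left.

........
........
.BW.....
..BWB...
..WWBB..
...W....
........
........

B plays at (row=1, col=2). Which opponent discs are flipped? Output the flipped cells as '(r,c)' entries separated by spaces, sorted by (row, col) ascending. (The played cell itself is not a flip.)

Dir NW: first cell '.' (not opp) -> no flip
Dir N: first cell '.' (not opp) -> no flip
Dir NE: first cell '.' (not opp) -> no flip
Dir W: first cell '.' (not opp) -> no flip
Dir E: first cell '.' (not opp) -> no flip
Dir SW: first cell 'B' (not opp) -> no flip
Dir S: opp run (2,2) capped by B -> flip
Dir SE: first cell '.' (not opp) -> no flip

Answer: (2,2)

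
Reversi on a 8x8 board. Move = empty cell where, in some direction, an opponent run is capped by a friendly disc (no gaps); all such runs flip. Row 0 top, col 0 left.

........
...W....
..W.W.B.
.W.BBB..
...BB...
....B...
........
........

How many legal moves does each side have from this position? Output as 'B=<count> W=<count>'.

-- B to move --
(0,2): flips 2 -> legal
(0,3): no bracket -> illegal
(0,4): no bracket -> illegal
(1,1): flips 1 -> legal
(1,2): no bracket -> illegal
(1,4): flips 1 -> legal
(1,5): flips 1 -> legal
(2,0): no bracket -> illegal
(2,1): no bracket -> illegal
(2,3): no bracket -> illegal
(2,5): no bracket -> illegal
(3,0): no bracket -> illegal
(3,2): no bracket -> illegal
(4,0): no bracket -> illegal
(4,1): no bracket -> illegal
(4,2): no bracket -> illegal
B mobility = 4
-- W to move --
(1,5): no bracket -> illegal
(1,6): no bracket -> illegal
(1,7): no bracket -> illegal
(2,3): no bracket -> illegal
(2,5): no bracket -> illegal
(2,7): no bracket -> illegal
(3,2): no bracket -> illegal
(3,6): no bracket -> illegal
(3,7): no bracket -> illegal
(4,2): flips 1 -> legal
(4,5): no bracket -> illegal
(4,6): flips 1 -> legal
(5,2): no bracket -> illegal
(5,3): no bracket -> illegal
(5,5): flips 2 -> legal
(6,3): no bracket -> illegal
(6,4): flips 3 -> legal
(6,5): no bracket -> illegal
W mobility = 4

Answer: B=4 W=4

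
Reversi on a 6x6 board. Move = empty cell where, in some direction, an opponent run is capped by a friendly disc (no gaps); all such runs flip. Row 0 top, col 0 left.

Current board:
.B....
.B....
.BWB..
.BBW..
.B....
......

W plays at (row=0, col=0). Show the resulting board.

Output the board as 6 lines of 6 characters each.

Answer: WB....
.W....
.BWB..
.BBW..
.B....
......

Derivation:
Place W at (0,0); scan 8 dirs for brackets.
Dir NW: edge -> no flip
Dir N: edge -> no flip
Dir NE: edge -> no flip
Dir W: edge -> no flip
Dir E: opp run (0,1), next='.' -> no flip
Dir SW: edge -> no flip
Dir S: first cell '.' (not opp) -> no flip
Dir SE: opp run (1,1) capped by W -> flip
All flips: (1,1)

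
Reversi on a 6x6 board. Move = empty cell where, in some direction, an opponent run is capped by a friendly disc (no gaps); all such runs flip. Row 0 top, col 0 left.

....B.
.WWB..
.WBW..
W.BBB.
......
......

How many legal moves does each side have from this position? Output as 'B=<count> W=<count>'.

Answer: B=7 W=7

Derivation:
-- B to move --
(0,0): flips 1 -> legal
(0,1): flips 2 -> legal
(0,2): flips 1 -> legal
(0,3): no bracket -> illegal
(1,0): flips 3 -> legal
(1,4): flips 1 -> legal
(2,0): flips 1 -> legal
(2,4): flips 1 -> legal
(3,1): no bracket -> illegal
(4,0): no bracket -> illegal
(4,1): no bracket -> illegal
B mobility = 7
-- W to move --
(0,2): no bracket -> illegal
(0,3): flips 1 -> legal
(0,5): no bracket -> illegal
(1,4): flips 1 -> legal
(1,5): no bracket -> illegal
(2,4): no bracket -> illegal
(2,5): no bracket -> illegal
(3,1): no bracket -> illegal
(3,5): no bracket -> illegal
(4,1): flips 1 -> legal
(4,2): flips 2 -> legal
(4,3): flips 2 -> legal
(4,4): flips 2 -> legal
(4,5): flips 1 -> legal
W mobility = 7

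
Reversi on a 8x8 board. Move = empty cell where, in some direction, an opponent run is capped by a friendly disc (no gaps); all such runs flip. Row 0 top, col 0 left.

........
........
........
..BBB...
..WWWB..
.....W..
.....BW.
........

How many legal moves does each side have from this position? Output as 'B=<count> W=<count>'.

Answer: B=7 W=9

Derivation:
-- B to move --
(3,1): no bracket -> illegal
(3,5): no bracket -> illegal
(4,1): flips 3 -> legal
(4,6): no bracket -> illegal
(5,1): flips 1 -> legal
(5,2): flips 2 -> legal
(5,3): flips 1 -> legal
(5,4): flips 2 -> legal
(5,6): no bracket -> illegal
(5,7): no bracket -> illegal
(6,4): no bracket -> illegal
(6,7): flips 1 -> legal
(7,5): no bracket -> illegal
(7,6): no bracket -> illegal
(7,7): flips 3 -> legal
B mobility = 7
-- W to move --
(2,1): flips 1 -> legal
(2,2): flips 2 -> legal
(2,3): flips 1 -> legal
(2,4): flips 2 -> legal
(2,5): flips 1 -> legal
(3,1): no bracket -> illegal
(3,5): flips 1 -> legal
(3,6): no bracket -> illegal
(4,1): no bracket -> illegal
(4,6): flips 1 -> legal
(5,4): no bracket -> illegal
(5,6): no bracket -> illegal
(6,4): flips 1 -> legal
(7,4): no bracket -> illegal
(7,5): flips 1 -> legal
(7,6): no bracket -> illegal
W mobility = 9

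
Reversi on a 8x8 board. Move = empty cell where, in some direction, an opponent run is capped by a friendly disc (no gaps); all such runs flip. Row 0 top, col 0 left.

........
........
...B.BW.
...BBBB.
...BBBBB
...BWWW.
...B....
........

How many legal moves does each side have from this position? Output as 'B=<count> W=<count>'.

-- B to move --
(1,5): no bracket -> illegal
(1,6): flips 1 -> legal
(1,7): flips 1 -> legal
(2,7): flips 1 -> legal
(3,7): no bracket -> illegal
(5,7): flips 3 -> legal
(6,4): flips 2 -> legal
(6,5): flips 3 -> legal
(6,6): flips 2 -> legal
(6,7): flips 1 -> legal
B mobility = 8
-- W to move --
(1,2): flips 3 -> legal
(1,3): no bracket -> illegal
(1,4): no bracket -> illegal
(1,5): flips 3 -> legal
(1,6): no bracket -> illegal
(2,2): flips 2 -> legal
(2,4): flips 3 -> legal
(2,7): flips 2 -> legal
(3,2): flips 1 -> legal
(3,7): flips 1 -> legal
(4,2): no bracket -> illegal
(5,2): flips 1 -> legal
(5,7): no bracket -> illegal
(6,2): flips 3 -> legal
(6,4): no bracket -> illegal
(7,2): flips 1 -> legal
(7,3): no bracket -> illegal
(7,4): no bracket -> illegal
W mobility = 10

Answer: B=8 W=10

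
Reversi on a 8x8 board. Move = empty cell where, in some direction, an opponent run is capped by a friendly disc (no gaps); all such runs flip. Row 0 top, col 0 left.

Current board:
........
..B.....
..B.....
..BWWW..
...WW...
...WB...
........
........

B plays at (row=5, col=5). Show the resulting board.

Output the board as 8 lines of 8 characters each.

Place B at (5,5); scan 8 dirs for brackets.
Dir NW: opp run (4,4) (3,3) capped by B -> flip
Dir N: first cell '.' (not opp) -> no flip
Dir NE: first cell '.' (not opp) -> no flip
Dir W: first cell 'B' (not opp) -> no flip
Dir E: first cell '.' (not opp) -> no flip
Dir SW: first cell '.' (not opp) -> no flip
Dir S: first cell '.' (not opp) -> no flip
Dir SE: first cell '.' (not opp) -> no flip
All flips: (3,3) (4,4)

Answer: ........
..B.....
..B.....
..BBWW..
...WB...
...WBB..
........
........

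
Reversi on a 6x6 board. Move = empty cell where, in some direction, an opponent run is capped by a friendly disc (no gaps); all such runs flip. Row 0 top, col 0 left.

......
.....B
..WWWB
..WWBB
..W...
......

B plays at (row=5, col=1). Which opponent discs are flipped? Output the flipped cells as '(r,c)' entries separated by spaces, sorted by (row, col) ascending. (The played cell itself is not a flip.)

Dir NW: first cell '.' (not opp) -> no flip
Dir N: first cell '.' (not opp) -> no flip
Dir NE: opp run (4,2) (3,3) (2,4) capped by B -> flip
Dir W: first cell '.' (not opp) -> no flip
Dir E: first cell '.' (not opp) -> no flip
Dir SW: edge -> no flip
Dir S: edge -> no flip
Dir SE: edge -> no flip

Answer: (2,4) (3,3) (4,2)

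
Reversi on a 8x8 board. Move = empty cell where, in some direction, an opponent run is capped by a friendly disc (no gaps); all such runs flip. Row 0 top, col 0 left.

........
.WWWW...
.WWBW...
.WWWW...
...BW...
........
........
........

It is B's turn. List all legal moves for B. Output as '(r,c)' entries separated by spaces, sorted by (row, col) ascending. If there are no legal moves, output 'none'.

Answer: (0,1) (0,3) (0,5) (1,0) (2,0) (2,5) (4,1) (4,5)

Derivation:
(0,0): no bracket -> illegal
(0,1): flips 1 -> legal
(0,2): no bracket -> illegal
(0,3): flips 1 -> legal
(0,4): no bracket -> illegal
(0,5): flips 1 -> legal
(1,0): flips 2 -> legal
(1,5): no bracket -> illegal
(2,0): flips 2 -> legal
(2,5): flips 2 -> legal
(3,0): no bracket -> illegal
(3,5): no bracket -> illegal
(4,0): no bracket -> illegal
(4,1): flips 1 -> legal
(4,2): no bracket -> illegal
(4,5): flips 2 -> legal
(5,3): no bracket -> illegal
(5,4): no bracket -> illegal
(5,5): no bracket -> illegal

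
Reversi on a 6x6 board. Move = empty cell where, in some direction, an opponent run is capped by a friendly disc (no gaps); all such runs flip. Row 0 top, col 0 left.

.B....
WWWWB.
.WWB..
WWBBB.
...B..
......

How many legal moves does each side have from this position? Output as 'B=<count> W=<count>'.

Answer: B=5 W=8

Derivation:
-- B to move --
(0,0): flips 2 -> legal
(0,2): flips 2 -> legal
(0,3): flips 1 -> legal
(0,4): no bracket -> illegal
(2,0): flips 2 -> legal
(2,4): no bracket -> illegal
(4,0): no bracket -> illegal
(4,1): flips 3 -> legal
(4,2): no bracket -> illegal
B mobility = 5
-- W to move --
(0,0): no bracket -> illegal
(0,2): no bracket -> illegal
(0,3): no bracket -> illegal
(0,4): no bracket -> illegal
(0,5): no bracket -> illegal
(1,5): flips 1 -> legal
(2,4): flips 1 -> legal
(2,5): no bracket -> illegal
(3,5): flips 3 -> legal
(4,1): no bracket -> illegal
(4,2): flips 1 -> legal
(4,4): flips 1 -> legal
(4,5): flips 2 -> legal
(5,2): no bracket -> illegal
(5,3): flips 3 -> legal
(5,4): flips 2 -> legal
W mobility = 8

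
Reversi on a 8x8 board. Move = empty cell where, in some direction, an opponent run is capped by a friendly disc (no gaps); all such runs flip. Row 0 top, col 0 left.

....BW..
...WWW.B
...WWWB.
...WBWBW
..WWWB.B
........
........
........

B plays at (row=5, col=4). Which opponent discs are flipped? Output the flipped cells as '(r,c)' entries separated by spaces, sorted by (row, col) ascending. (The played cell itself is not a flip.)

Answer: (4,4)

Derivation:
Dir NW: opp run (4,3), next='.' -> no flip
Dir N: opp run (4,4) capped by B -> flip
Dir NE: first cell 'B' (not opp) -> no flip
Dir W: first cell '.' (not opp) -> no flip
Dir E: first cell '.' (not opp) -> no flip
Dir SW: first cell '.' (not opp) -> no flip
Dir S: first cell '.' (not opp) -> no flip
Dir SE: first cell '.' (not opp) -> no flip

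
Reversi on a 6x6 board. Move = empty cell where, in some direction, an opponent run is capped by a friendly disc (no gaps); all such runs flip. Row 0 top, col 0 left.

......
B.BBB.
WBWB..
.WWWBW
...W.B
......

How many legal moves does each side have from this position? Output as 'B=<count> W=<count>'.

Answer: B=8 W=9

Derivation:
-- B to move --
(1,1): no bracket -> illegal
(2,4): no bracket -> illegal
(2,5): flips 1 -> legal
(3,0): flips 4 -> legal
(4,0): flips 2 -> legal
(4,1): flips 2 -> legal
(4,2): flips 2 -> legal
(4,4): no bracket -> illegal
(5,2): flips 1 -> legal
(5,3): flips 2 -> legal
(5,4): flips 2 -> legal
B mobility = 8
-- W to move --
(0,0): flips 1 -> legal
(0,1): no bracket -> illegal
(0,2): flips 1 -> legal
(0,3): flips 2 -> legal
(0,4): flips 1 -> legal
(0,5): flips 2 -> legal
(1,1): flips 1 -> legal
(1,5): no bracket -> illegal
(2,4): flips 1 -> legal
(2,5): flips 1 -> legal
(3,0): no bracket -> illegal
(4,4): no bracket -> illegal
(5,4): no bracket -> illegal
(5,5): flips 1 -> legal
W mobility = 9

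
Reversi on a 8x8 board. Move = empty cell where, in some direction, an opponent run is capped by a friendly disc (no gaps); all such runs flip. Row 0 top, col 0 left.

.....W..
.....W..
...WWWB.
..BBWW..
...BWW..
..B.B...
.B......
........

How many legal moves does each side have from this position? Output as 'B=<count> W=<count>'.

-- B to move --
(0,4): flips 1 -> legal
(0,6): flips 2 -> legal
(1,2): no bracket -> illegal
(1,3): flips 1 -> legal
(1,4): flips 4 -> legal
(1,6): flips 2 -> legal
(2,2): flips 3 -> legal
(3,6): flips 3 -> legal
(4,6): flips 2 -> legal
(5,3): flips 2 -> legal
(5,5): flips 1 -> legal
(5,6): no bracket -> illegal
B mobility = 10
-- W to move --
(1,6): no bracket -> illegal
(1,7): flips 1 -> legal
(2,1): no bracket -> illegal
(2,2): flips 1 -> legal
(2,7): flips 1 -> legal
(3,1): flips 2 -> legal
(3,6): no bracket -> illegal
(3,7): flips 1 -> legal
(4,1): flips 1 -> legal
(4,2): flips 2 -> legal
(5,0): no bracket -> illegal
(5,1): no bracket -> illegal
(5,3): flips 2 -> legal
(5,5): no bracket -> illegal
(6,0): no bracket -> illegal
(6,2): no bracket -> illegal
(6,3): flips 1 -> legal
(6,4): flips 1 -> legal
(6,5): no bracket -> illegal
(7,0): flips 3 -> legal
(7,1): no bracket -> illegal
(7,2): no bracket -> illegal
W mobility = 11

Answer: B=10 W=11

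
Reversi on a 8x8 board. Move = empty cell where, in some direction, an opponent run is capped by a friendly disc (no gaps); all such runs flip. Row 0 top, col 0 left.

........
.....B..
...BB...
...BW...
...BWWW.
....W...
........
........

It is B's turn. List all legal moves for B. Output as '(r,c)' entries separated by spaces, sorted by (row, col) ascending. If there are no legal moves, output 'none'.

(2,5): flips 1 -> legal
(3,5): flips 1 -> legal
(3,6): no bracket -> illegal
(3,7): no bracket -> illegal
(4,7): flips 3 -> legal
(5,3): no bracket -> illegal
(5,5): flips 1 -> legal
(5,6): flips 2 -> legal
(5,7): no bracket -> illegal
(6,3): no bracket -> illegal
(6,4): flips 3 -> legal
(6,5): flips 1 -> legal

Answer: (2,5) (3,5) (4,7) (5,5) (5,6) (6,4) (6,5)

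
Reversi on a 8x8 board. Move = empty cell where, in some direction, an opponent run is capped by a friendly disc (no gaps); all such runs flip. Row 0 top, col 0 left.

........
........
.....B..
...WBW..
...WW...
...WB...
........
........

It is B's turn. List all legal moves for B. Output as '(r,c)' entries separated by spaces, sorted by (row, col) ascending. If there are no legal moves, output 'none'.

Answer: (3,2) (3,6) (4,5) (5,2)

Derivation:
(2,2): no bracket -> illegal
(2,3): no bracket -> illegal
(2,4): no bracket -> illegal
(2,6): no bracket -> illegal
(3,2): flips 2 -> legal
(3,6): flips 1 -> legal
(4,2): no bracket -> illegal
(4,5): flips 1 -> legal
(4,6): no bracket -> illegal
(5,2): flips 2 -> legal
(5,5): no bracket -> illegal
(6,2): no bracket -> illegal
(6,3): no bracket -> illegal
(6,4): no bracket -> illegal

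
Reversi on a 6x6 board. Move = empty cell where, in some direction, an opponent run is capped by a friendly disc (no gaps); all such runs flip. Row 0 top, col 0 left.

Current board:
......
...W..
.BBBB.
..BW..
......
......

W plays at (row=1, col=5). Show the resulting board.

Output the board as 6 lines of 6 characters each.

Place W at (1,5); scan 8 dirs for brackets.
Dir NW: first cell '.' (not opp) -> no flip
Dir N: first cell '.' (not opp) -> no flip
Dir NE: edge -> no flip
Dir W: first cell '.' (not opp) -> no flip
Dir E: edge -> no flip
Dir SW: opp run (2,4) capped by W -> flip
Dir S: first cell '.' (not opp) -> no flip
Dir SE: edge -> no flip
All flips: (2,4)

Answer: ......
...W.W
.BBBW.
..BW..
......
......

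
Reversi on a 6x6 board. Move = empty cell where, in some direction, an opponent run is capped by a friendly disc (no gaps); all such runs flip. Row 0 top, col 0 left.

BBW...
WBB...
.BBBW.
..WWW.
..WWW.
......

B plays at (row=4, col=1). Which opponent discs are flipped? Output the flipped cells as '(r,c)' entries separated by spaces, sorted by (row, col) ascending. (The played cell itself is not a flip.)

Answer: (3,2)

Derivation:
Dir NW: first cell '.' (not opp) -> no flip
Dir N: first cell '.' (not opp) -> no flip
Dir NE: opp run (3,2) capped by B -> flip
Dir W: first cell '.' (not opp) -> no flip
Dir E: opp run (4,2) (4,3) (4,4), next='.' -> no flip
Dir SW: first cell '.' (not opp) -> no flip
Dir S: first cell '.' (not opp) -> no flip
Dir SE: first cell '.' (not opp) -> no flip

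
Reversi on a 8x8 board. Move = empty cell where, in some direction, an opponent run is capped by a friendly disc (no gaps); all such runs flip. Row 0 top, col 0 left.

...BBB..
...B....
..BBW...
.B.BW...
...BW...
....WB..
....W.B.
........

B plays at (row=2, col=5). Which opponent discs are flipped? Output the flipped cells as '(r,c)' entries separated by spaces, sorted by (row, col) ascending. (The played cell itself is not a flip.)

Dir NW: first cell '.' (not opp) -> no flip
Dir N: first cell '.' (not opp) -> no flip
Dir NE: first cell '.' (not opp) -> no flip
Dir W: opp run (2,4) capped by B -> flip
Dir E: first cell '.' (not opp) -> no flip
Dir SW: opp run (3,4) capped by B -> flip
Dir S: first cell '.' (not opp) -> no flip
Dir SE: first cell '.' (not opp) -> no flip

Answer: (2,4) (3,4)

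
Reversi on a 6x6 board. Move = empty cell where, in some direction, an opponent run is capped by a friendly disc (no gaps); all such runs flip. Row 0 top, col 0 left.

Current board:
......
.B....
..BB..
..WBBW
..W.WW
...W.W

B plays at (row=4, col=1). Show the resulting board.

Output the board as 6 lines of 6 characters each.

Answer: ......
.B....
..BB..
..BBBW
.BW.WW
...W.W

Derivation:
Place B at (4,1); scan 8 dirs for brackets.
Dir NW: first cell '.' (not opp) -> no flip
Dir N: first cell '.' (not opp) -> no flip
Dir NE: opp run (3,2) capped by B -> flip
Dir W: first cell '.' (not opp) -> no flip
Dir E: opp run (4,2), next='.' -> no flip
Dir SW: first cell '.' (not opp) -> no flip
Dir S: first cell '.' (not opp) -> no flip
Dir SE: first cell '.' (not opp) -> no flip
All flips: (3,2)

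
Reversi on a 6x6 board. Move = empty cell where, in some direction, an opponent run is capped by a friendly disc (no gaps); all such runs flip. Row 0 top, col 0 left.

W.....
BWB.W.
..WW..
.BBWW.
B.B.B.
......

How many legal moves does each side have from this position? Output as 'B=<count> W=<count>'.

Answer: B=5 W=10

Derivation:
-- B to move --
(0,1): no bracket -> illegal
(0,2): no bracket -> illegal
(0,3): no bracket -> illegal
(0,4): no bracket -> illegal
(0,5): flips 2 -> legal
(1,3): flips 1 -> legal
(1,5): no bracket -> illegal
(2,0): no bracket -> illegal
(2,1): no bracket -> illegal
(2,4): flips 2 -> legal
(2,5): no bracket -> illegal
(3,5): flips 2 -> legal
(4,3): no bracket -> illegal
(4,5): flips 2 -> legal
B mobility = 5
-- W to move --
(0,1): flips 1 -> legal
(0,2): flips 1 -> legal
(0,3): no bracket -> illegal
(1,3): flips 1 -> legal
(2,0): flips 1 -> legal
(2,1): no bracket -> illegal
(3,0): flips 2 -> legal
(3,5): no bracket -> illegal
(4,1): flips 1 -> legal
(4,3): no bracket -> illegal
(4,5): no bracket -> illegal
(5,0): no bracket -> illegal
(5,1): flips 1 -> legal
(5,2): flips 2 -> legal
(5,3): no bracket -> illegal
(5,4): flips 1 -> legal
(5,5): flips 1 -> legal
W mobility = 10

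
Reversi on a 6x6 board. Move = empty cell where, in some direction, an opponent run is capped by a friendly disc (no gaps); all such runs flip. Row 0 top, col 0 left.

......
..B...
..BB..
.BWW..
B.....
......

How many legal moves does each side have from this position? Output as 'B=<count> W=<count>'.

Answer: B=5 W=5

Derivation:
-- B to move --
(2,1): no bracket -> illegal
(2,4): no bracket -> illegal
(3,4): flips 2 -> legal
(4,1): flips 1 -> legal
(4,2): flips 1 -> legal
(4,3): flips 1 -> legal
(4,4): flips 1 -> legal
B mobility = 5
-- W to move --
(0,1): no bracket -> illegal
(0,2): flips 2 -> legal
(0,3): no bracket -> illegal
(1,1): flips 1 -> legal
(1,3): flips 1 -> legal
(1,4): flips 1 -> legal
(2,0): no bracket -> illegal
(2,1): no bracket -> illegal
(2,4): no bracket -> illegal
(3,0): flips 1 -> legal
(3,4): no bracket -> illegal
(4,1): no bracket -> illegal
(4,2): no bracket -> illegal
(5,0): no bracket -> illegal
(5,1): no bracket -> illegal
W mobility = 5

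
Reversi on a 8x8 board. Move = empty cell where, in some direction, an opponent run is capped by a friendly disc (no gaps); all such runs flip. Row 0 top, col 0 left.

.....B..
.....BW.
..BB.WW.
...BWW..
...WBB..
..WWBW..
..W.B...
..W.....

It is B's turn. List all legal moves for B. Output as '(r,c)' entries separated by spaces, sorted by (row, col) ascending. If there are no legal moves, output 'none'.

Answer: (1,7) (2,4) (2,7) (3,2) (3,6) (3,7) (4,2) (4,6) (5,1) (5,6) (6,3) (6,5) (6,6) (7,1)

Derivation:
(0,6): no bracket -> illegal
(0,7): no bracket -> illegal
(1,4): no bracket -> illegal
(1,7): flips 3 -> legal
(2,4): flips 1 -> legal
(2,7): flips 1 -> legal
(3,2): flips 1 -> legal
(3,6): flips 2 -> legal
(3,7): flips 1 -> legal
(4,1): no bracket -> illegal
(4,2): flips 2 -> legal
(4,6): flips 1 -> legal
(5,1): flips 2 -> legal
(5,6): flips 1 -> legal
(6,1): no bracket -> illegal
(6,3): flips 2 -> legal
(6,5): flips 1 -> legal
(6,6): flips 1 -> legal
(7,1): flips 2 -> legal
(7,3): no bracket -> illegal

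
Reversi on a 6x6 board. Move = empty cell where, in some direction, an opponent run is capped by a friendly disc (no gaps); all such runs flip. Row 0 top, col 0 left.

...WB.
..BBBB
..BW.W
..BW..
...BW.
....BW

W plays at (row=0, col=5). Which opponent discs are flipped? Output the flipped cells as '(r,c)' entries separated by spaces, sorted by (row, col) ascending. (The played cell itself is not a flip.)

Dir NW: edge -> no flip
Dir N: edge -> no flip
Dir NE: edge -> no flip
Dir W: opp run (0,4) capped by W -> flip
Dir E: edge -> no flip
Dir SW: opp run (1,4) capped by W -> flip
Dir S: opp run (1,5) capped by W -> flip
Dir SE: edge -> no flip

Answer: (0,4) (1,4) (1,5)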